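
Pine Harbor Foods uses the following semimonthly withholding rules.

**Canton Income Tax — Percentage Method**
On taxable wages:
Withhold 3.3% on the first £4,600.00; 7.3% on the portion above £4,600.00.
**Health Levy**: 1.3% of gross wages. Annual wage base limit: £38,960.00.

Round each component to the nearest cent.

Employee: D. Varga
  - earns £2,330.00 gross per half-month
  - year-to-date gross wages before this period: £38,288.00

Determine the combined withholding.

£85.63

Canton Income Tax: taxable = £2,330.00
  3.3% × £2,330.00 = £76.89
Health Levy: cap £38,960.00 − YTD £38,288.00 = £672.00 subject; 1.3% × £672.00 = £8.74
Total: £76.89 + £8.74 = £85.63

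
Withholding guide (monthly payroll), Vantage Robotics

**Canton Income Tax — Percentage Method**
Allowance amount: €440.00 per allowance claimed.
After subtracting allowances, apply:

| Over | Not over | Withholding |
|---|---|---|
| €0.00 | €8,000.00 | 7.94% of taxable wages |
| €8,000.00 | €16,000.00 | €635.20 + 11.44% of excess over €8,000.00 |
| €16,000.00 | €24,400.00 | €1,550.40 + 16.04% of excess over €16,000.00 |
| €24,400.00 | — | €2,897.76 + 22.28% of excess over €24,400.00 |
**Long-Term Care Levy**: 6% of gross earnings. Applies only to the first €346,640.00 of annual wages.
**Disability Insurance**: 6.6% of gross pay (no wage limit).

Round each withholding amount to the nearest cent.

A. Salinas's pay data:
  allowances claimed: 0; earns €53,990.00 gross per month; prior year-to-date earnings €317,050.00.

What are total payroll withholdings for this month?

€14,829.15

Canton Income Tax: taxable = €53,990.00
  €2,897.76 + 22.28% × (€53,990.00 − €24,400.00) = €2,897.76 + 22.28% × €29,590.00 = €9,490.41
Long-Term Care Levy: cap €346,640.00 − YTD €317,050.00 = €29,590.00 subject; 6% × €29,590.00 = €1,775.40
Disability Insurance: 6.6% × €53,990.00 = €3,563.34
Total: €9,490.41 + €1,775.40 + €3,563.34 = €14,829.15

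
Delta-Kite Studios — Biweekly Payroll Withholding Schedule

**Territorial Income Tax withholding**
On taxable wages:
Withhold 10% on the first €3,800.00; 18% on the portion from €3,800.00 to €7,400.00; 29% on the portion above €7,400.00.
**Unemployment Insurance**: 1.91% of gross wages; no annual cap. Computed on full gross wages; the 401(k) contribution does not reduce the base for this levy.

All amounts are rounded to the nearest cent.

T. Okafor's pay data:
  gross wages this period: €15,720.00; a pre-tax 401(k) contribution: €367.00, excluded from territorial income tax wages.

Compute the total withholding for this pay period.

Territorial Income Tax: taxable = €15,720.00 − €367.00 = €15,353.00
  €1,028.00 + 29% × (€15,353.00 − €7,400.00) = €1,028.00 + 29% × €7,953.00 = €3,334.37
Unemployment Insurance: 1.91% × €15,720.00 = €300.25
Total: €3,334.37 + €300.25 = €3,634.62

€3,634.62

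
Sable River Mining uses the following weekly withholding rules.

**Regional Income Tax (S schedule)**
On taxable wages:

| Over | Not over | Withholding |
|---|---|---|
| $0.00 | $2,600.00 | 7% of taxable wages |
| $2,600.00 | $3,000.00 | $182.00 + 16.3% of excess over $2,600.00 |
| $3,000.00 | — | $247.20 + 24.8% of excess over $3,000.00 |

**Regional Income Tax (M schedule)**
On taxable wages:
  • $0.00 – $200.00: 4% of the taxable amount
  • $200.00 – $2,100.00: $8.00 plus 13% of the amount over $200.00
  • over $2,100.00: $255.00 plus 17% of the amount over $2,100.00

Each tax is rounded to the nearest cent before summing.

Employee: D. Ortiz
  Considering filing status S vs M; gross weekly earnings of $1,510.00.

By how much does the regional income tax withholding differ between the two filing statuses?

Regional Income Tax (S): taxable = $1,510.00
  7% × $1,510.00 = $105.70
Regional Income Tax (M): taxable = $1,510.00
  $8.00 + 13% × ($1,510.00 − $200.00) = $8.00 + 13% × $1,310.00 = $178.30
Difference: |$105.70 − $178.30| = $72.60 (higher under M)

$72.60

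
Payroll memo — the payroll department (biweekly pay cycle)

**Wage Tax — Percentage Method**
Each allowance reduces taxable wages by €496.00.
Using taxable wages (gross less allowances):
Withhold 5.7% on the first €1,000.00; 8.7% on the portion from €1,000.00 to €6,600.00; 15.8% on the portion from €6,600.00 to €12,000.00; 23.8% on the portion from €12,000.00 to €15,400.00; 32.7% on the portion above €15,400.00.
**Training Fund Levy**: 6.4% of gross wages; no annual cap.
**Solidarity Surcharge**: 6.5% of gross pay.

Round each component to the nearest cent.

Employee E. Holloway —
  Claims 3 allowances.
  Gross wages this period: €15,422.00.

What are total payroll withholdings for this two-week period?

€3,847.13

Wage Tax: taxable = €15,422.00 − 3×€496.00 = €13,934.00
  €1,397.40 + 23.8% × (€13,934.00 − €12,000.00) = €1,397.40 + 23.8% × €1,934.00 = €1,857.69
Training Fund Levy: 6.4% × €15,422.00 = €987.01
Solidarity Surcharge: 6.5% × €15,422.00 = €1,002.43
Total: €1,857.69 + €987.01 + €1,002.43 = €3,847.13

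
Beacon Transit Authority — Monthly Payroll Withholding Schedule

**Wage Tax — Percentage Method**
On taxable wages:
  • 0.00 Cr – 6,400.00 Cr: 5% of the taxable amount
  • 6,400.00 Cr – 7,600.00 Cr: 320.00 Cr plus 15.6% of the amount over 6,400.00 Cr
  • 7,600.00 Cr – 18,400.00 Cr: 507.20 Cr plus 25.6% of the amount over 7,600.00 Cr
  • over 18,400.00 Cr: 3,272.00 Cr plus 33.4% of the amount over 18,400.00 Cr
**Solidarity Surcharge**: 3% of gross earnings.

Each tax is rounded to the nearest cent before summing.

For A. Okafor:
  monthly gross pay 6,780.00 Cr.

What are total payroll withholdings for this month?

Wage Tax: taxable = 6,780.00 Cr
  320.00 Cr + 15.6% × (6,780.00 Cr − 6,400.00 Cr) = 320.00 Cr + 15.6% × 380.00 Cr = 379.28 Cr
Solidarity Surcharge: 3% × 6,780.00 Cr = 203.40 Cr
Total: 379.28 Cr + 203.40 Cr = 582.68 Cr

582.68 Cr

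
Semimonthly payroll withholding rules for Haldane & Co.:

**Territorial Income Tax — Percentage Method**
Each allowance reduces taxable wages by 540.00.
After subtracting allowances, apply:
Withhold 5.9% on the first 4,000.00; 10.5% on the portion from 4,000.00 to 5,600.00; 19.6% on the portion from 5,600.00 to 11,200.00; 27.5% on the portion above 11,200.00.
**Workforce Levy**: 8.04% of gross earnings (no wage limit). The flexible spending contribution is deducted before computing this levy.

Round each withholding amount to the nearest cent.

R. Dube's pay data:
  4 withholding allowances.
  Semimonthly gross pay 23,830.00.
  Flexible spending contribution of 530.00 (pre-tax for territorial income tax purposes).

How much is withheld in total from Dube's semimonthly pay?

6,108.42

Territorial Income Tax: taxable = 23,830.00 − 530.00 − 4×540.00 = 21,140.00
  1,501.60 + 27.5% × (21,140.00 − 11,200.00) = 1,501.60 + 27.5% × 9,940.00 = 4,235.10
Workforce Levy: 8.04% × 23,300.00 = 1,873.32
Total: 4,235.10 + 1,873.32 = 6,108.42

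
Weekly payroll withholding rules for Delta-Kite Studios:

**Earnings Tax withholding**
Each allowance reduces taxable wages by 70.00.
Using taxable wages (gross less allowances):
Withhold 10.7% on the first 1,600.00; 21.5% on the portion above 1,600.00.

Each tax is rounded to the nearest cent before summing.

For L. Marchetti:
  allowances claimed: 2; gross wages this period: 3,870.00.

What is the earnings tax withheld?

629.15

Earnings Tax: taxable = 3,870.00 − 2×70.00 = 3,730.00
  171.20 + 21.5% × (3,730.00 − 1,600.00) = 171.20 + 21.5% × 2,130.00 = 629.15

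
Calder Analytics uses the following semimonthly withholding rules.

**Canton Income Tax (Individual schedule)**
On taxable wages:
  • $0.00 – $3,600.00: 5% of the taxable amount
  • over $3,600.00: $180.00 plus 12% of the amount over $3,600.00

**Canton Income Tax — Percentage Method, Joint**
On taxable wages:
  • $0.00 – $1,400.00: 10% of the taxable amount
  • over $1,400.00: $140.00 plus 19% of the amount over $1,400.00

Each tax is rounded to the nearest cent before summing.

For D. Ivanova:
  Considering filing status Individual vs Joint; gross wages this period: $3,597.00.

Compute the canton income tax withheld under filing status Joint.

Canton Income Tax (Joint): taxable = $3,597.00
  $140.00 + 19% × ($3,597.00 − $1,400.00) = $140.00 + 19% × $2,197.00 = $557.43

$557.43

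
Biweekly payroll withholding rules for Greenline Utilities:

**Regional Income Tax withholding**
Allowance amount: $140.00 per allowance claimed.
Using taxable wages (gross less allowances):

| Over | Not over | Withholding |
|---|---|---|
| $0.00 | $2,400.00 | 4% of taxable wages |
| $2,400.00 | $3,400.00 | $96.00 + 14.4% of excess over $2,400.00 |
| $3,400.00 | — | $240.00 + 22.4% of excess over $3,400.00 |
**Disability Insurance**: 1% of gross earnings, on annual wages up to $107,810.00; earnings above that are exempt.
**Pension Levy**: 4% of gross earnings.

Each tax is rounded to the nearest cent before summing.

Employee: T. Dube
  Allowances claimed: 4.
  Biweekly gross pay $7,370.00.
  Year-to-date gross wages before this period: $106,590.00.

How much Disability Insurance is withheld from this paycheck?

$12.20

Disability Insurance: cap $107,810.00 − YTD $106,590.00 = $1,220.00 subject; 1% × $1,220.00 = $12.20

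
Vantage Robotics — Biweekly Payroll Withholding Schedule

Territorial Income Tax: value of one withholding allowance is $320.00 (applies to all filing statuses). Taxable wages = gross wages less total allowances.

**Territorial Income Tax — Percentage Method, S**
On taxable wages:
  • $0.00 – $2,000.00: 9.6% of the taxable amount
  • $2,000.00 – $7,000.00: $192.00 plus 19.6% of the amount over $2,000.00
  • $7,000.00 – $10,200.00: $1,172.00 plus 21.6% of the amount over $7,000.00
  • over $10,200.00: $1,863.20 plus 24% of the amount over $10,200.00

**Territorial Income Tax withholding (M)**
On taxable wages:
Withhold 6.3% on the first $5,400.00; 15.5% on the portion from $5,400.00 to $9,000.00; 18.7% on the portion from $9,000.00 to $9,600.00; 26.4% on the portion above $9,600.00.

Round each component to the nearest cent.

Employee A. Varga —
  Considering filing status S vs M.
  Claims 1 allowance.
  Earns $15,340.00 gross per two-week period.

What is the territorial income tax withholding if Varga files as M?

Territorial Income Tax (M): taxable = $15,340.00 − 1×$320.00 = $15,020.00
  $1,010.40 + 26.4% × ($15,020.00 − $9,600.00) = $1,010.40 + 26.4% × $5,420.00 = $2,441.28

$2,441.28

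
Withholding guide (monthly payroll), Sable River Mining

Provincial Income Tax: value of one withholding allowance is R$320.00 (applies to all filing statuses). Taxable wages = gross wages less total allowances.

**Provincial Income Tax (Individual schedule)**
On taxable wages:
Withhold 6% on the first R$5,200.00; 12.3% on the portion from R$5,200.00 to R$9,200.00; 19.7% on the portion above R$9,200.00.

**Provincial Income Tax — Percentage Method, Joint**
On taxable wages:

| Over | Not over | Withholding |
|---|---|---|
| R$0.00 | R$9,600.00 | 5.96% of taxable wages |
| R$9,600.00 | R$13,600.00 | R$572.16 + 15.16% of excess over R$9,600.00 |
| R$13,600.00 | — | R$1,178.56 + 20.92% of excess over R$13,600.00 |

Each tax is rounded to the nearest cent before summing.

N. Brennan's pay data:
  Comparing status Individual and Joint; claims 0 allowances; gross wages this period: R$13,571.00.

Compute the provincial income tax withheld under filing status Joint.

R$1,174.16

Provincial Income Tax (Joint): taxable = R$13,571.00
  R$572.16 + 15.16% × (R$13,571.00 − R$9,600.00) = R$572.16 + 15.16% × R$3,971.00 = R$1,174.16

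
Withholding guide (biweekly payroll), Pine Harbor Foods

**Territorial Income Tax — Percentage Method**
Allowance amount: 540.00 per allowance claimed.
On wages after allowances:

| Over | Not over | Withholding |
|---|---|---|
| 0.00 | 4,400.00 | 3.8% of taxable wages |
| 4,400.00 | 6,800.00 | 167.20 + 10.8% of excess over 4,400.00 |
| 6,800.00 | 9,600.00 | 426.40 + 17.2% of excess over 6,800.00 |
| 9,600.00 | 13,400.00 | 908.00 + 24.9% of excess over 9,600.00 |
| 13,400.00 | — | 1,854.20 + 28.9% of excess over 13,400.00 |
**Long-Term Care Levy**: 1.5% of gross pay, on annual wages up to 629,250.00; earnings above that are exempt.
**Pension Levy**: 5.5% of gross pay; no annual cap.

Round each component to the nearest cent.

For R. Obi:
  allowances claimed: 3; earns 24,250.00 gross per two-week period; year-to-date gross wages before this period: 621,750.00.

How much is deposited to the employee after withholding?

Territorial Income Tax: taxable = 24,250.00 − 3×540.00 = 22,630.00
  1,854.20 + 28.9% × (22,630.00 − 13,400.00) = 1,854.20 + 28.9% × 9,230.00 = 4,521.67
Long-Term Care Levy: cap 629,250.00 − YTD 621,750.00 = 7,500.00 subject; 1.5% × 7,500.00 = 112.50
Pension Levy: 5.5% × 24,250.00 = 1,333.75
Total withheld: 4,521.67 + 112.50 + 1,333.75 = 5,967.92
Net pay: 24,250.00 − 5,967.92 = 18,282.08

18,282.08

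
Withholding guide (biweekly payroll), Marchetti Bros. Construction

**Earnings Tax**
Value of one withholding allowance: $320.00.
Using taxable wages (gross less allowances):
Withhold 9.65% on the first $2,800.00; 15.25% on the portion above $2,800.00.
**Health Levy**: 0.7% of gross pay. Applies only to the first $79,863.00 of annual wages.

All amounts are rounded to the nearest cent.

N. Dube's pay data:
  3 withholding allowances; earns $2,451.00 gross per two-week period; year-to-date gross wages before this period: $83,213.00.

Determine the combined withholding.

Earnings Tax: taxable = $2,451.00 − 3×$320.00 = $1,491.00
  9.65% × $1,491.00 = $143.88
Health Levy: YTD $83,213.00 ≥ cap $79,863.00 → $0.00
Total: $143.88 + $0.00 = $143.88

$143.88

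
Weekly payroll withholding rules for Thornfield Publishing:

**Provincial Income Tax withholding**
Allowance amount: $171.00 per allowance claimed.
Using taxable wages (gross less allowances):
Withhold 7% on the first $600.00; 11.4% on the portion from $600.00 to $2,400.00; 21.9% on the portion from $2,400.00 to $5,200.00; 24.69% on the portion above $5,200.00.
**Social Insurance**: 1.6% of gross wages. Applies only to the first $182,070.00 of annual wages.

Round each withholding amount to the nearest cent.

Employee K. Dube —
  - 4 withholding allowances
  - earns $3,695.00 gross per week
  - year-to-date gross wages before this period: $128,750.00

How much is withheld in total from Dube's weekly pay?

$440.13

Provincial Income Tax: taxable = $3,695.00 − 4×$171.00 = $3,011.00
  $247.20 + 21.9% × ($3,011.00 − $2,400.00) = $247.20 + 21.9% × $611.00 = $381.01
Social Insurance: 1.6% × $3,695.00 = $59.12
Total: $381.01 + $59.12 = $440.13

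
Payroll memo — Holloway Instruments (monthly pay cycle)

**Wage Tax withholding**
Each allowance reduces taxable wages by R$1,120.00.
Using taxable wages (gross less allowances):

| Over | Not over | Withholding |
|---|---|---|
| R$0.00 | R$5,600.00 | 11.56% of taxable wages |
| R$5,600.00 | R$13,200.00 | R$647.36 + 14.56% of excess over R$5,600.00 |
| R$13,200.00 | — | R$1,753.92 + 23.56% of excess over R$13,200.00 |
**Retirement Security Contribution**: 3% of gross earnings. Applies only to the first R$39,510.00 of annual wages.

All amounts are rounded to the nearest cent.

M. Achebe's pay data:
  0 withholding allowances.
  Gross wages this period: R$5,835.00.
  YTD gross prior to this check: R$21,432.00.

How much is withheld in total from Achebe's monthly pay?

R$856.63

Wage Tax: taxable = R$5,835.00
  R$647.36 + 14.56% × (R$5,835.00 − R$5,600.00) = R$647.36 + 14.56% × R$235.00 = R$681.58
Retirement Security Contribution: 3% × R$5,835.00 = R$175.05
Total: R$681.58 + R$175.05 = R$856.63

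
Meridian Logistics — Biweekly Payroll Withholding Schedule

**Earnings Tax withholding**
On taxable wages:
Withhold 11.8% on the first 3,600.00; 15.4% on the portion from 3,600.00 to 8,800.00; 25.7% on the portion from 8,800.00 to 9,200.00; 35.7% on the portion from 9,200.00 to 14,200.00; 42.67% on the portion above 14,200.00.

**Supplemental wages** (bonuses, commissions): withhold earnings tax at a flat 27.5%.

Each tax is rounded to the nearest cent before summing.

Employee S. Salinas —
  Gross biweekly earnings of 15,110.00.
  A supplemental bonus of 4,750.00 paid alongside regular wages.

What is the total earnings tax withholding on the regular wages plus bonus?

4,807.95

Earnings Tax: taxable = 15,110.00
  3,113.40 + 42.67% × (15,110.00 − 14,200.00) = 3,113.40 + 42.67% × 910.00 = 3,501.70
Supplemental (27.5% flat on bonus): 27.5% × 4,750.00 = 1,306.25
Total earnings tax: 3,501.70 + 1,306.25 = 4,807.95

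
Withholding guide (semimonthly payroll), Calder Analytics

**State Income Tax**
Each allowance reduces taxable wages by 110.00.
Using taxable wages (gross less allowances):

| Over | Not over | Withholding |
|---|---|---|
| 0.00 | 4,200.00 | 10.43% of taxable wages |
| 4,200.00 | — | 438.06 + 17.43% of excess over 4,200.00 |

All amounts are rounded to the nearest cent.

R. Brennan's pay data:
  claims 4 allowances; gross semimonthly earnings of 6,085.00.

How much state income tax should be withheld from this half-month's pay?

689.92

State Income Tax: taxable = 6,085.00 − 4×110.00 = 5,645.00
  438.06 + 17.43% × (5,645.00 − 4,200.00) = 438.06 + 17.43% × 1,445.00 = 689.92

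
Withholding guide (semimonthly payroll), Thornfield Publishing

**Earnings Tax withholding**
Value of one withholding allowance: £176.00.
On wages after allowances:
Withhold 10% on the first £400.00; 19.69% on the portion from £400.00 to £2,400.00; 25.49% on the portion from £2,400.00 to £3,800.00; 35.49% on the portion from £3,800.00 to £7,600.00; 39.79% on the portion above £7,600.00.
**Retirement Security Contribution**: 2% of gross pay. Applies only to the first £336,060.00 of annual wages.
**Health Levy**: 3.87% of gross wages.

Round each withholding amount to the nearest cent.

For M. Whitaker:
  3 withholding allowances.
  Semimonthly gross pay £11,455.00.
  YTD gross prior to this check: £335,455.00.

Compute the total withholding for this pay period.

Earnings Tax: taxable = £11,455.00 − 3×£176.00 = £10,927.00
  £2,139.28 + 39.79% × (£10,927.00 − £7,600.00) = £2,139.28 + 39.79% × £3,327.00 = £3,463.09
Retirement Security Contribution: cap £336,060.00 − YTD £335,455.00 = £605.00 subject; 2% × £605.00 = £12.10
Health Levy: 3.87% × £11,455.00 = £443.31
Total: £3,463.09 + £12.10 + £443.31 = £3,918.50

£3,918.50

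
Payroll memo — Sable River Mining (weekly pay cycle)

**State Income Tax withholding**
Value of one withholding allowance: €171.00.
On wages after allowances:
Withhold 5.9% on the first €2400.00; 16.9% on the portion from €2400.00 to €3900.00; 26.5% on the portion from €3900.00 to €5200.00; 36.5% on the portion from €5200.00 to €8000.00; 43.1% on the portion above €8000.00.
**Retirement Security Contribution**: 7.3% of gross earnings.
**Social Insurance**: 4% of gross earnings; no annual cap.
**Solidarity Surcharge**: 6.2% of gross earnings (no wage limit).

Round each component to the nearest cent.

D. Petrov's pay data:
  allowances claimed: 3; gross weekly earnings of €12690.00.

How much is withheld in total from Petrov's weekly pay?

State Income Tax: taxable = €12690.00 − 3×€171.00 = €12177.00
  €1761.60 + 43.1% × (€12177.00 − €8000.00) = €1761.60 + 43.1% × €4177.00 = €3561.89
Retirement Security Contribution: 7.3% × €12690.00 = €926.37
Social Insurance: 4% × €12690.00 = €507.60
Solidarity Surcharge: 6.2% × €12690.00 = €786.78
Total: €3561.89 + €926.37 + €507.60 + €786.78 = €5782.64

€5782.64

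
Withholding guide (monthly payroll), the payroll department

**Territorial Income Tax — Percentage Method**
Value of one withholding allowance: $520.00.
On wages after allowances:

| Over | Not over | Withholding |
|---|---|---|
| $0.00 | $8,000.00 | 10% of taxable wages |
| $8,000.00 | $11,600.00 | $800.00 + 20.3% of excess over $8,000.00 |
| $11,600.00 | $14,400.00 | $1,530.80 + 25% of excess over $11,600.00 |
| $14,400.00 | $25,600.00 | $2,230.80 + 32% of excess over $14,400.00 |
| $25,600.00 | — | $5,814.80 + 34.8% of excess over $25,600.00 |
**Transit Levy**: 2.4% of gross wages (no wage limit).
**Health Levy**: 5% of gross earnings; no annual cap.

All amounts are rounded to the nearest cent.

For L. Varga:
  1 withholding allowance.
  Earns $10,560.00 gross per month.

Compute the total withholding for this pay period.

$1,995.56

Territorial Income Tax: taxable = $10,560.00 − 1×$520.00 = $10,040.00
  $800.00 + 20.3% × ($10,040.00 − $8,000.00) = $800.00 + 20.3% × $2,040.00 = $1,214.12
Transit Levy: 2.4% × $10,560.00 = $253.44
Health Levy: 5% × $10,560.00 = $528.00
Total: $1,214.12 + $253.44 + $528.00 = $1,995.56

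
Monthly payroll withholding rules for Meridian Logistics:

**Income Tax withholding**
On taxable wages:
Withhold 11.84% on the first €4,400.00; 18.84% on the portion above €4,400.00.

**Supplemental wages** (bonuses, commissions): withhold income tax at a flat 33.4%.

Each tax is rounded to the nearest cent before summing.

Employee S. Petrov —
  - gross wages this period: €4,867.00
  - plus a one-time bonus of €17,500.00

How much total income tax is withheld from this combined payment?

€6,453.94

Income Tax: taxable = €4,867.00
  €520.96 + 18.84% × (€4,867.00 − €4,400.00) = €520.96 + 18.84% × €467.00 = €608.94
Supplemental (33.4% flat on bonus): 33.4% × €17,500.00 = €5,845.00
Total income tax: €608.94 + €5,845.00 = €6,453.94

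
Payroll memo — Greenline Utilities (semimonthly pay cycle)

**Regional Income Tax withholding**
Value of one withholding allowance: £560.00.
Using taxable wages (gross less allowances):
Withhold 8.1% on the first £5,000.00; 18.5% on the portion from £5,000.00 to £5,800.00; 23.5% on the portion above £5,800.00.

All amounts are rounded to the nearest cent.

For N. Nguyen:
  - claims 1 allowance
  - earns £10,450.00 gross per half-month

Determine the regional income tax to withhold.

Regional Income Tax: taxable = £10,450.00 − 1×£560.00 = £9,890.00
  £553.00 + 23.5% × (£9,890.00 − £5,800.00) = £553.00 + 23.5% × £4,090.00 = £1,514.15

£1,514.15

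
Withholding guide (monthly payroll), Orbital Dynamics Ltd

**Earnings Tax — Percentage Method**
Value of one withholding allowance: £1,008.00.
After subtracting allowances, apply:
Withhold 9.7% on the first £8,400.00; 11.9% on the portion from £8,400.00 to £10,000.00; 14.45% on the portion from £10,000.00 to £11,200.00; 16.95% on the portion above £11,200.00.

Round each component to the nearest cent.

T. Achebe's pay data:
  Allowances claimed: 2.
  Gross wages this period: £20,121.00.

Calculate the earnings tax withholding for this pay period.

£2,349.00

Earnings Tax: taxable = £20,121.00 − 2×£1,008.00 = £18,105.00
  £1,178.60 + 16.95% × (£18,105.00 − £11,200.00) = £1,178.60 + 16.95% × £6,905.00 = £2,349.00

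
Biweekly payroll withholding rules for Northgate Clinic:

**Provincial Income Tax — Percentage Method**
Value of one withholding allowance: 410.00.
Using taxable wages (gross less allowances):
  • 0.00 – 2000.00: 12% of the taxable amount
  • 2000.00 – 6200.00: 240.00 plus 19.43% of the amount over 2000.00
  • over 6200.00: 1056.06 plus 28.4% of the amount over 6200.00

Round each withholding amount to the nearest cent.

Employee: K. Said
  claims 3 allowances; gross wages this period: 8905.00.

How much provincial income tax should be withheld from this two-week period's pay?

1474.96

Provincial Income Tax: taxable = 8905.00 − 3×410.00 = 7675.00
  1056.06 + 28.4% × (7675.00 − 6200.00) = 1056.06 + 28.4% × 1475.00 = 1474.96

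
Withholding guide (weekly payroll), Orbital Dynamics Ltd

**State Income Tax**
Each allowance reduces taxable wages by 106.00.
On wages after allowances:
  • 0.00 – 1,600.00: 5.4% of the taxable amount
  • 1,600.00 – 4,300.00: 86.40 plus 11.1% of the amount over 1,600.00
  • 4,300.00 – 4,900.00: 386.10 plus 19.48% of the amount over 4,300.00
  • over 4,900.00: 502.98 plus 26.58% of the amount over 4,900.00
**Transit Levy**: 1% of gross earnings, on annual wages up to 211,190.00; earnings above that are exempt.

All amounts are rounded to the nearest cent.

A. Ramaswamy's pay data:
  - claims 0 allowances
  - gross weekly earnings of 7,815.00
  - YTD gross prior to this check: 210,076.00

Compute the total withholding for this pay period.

1,288.93

State Income Tax: taxable = 7,815.00
  502.98 + 26.58% × (7,815.00 − 4,900.00) = 502.98 + 26.58% × 2,915.00 = 1,277.79
Transit Levy: cap 211,190.00 − YTD 210,076.00 = 1,114.00 subject; 1% × 1,114.00 = 11.14
Total: 1,277.79 + 11.14 = 1,288.93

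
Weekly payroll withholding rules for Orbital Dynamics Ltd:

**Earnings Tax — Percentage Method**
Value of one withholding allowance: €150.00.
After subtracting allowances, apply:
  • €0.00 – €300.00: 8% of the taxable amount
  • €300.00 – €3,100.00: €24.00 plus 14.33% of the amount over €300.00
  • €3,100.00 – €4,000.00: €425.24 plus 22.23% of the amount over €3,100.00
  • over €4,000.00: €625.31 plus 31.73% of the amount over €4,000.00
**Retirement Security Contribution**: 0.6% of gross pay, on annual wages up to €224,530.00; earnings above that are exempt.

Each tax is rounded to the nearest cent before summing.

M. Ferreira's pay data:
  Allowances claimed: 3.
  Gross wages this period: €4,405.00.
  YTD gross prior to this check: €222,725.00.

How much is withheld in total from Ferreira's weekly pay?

€626.14

Earnings Tax: taxable = €4,405.00 − 3×€150.00 = €3,955.00
  €425.24 + 22.23% × (€3,955.00 − €3,100.00) = €425.24 + 22.23% × €855.00 = €615.31
Retirement Security Contribution: cap €224,530.00 − YTD €222,725.00 = €1,805.00 subject; 0.6% × €1,805.00 = €10.83
Total: €615.31 + €10.83 = €626.14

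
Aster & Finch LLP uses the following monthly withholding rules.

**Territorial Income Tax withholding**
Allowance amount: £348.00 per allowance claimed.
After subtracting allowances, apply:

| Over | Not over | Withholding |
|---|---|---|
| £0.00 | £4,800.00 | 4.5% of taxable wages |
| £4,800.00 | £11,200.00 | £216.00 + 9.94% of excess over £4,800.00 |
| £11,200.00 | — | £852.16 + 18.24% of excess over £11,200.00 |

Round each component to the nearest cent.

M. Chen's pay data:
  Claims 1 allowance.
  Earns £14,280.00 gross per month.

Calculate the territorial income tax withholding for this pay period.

£1,350.48

Territorial Income Tax: taxable = £14,280.00 − 1×£348.00 = £13,932.00
  £852.16 + 18.24% × (£13,932.00 − £11,200.00) = £852.16 + 18.24% × £2,732.00 = £1,350.48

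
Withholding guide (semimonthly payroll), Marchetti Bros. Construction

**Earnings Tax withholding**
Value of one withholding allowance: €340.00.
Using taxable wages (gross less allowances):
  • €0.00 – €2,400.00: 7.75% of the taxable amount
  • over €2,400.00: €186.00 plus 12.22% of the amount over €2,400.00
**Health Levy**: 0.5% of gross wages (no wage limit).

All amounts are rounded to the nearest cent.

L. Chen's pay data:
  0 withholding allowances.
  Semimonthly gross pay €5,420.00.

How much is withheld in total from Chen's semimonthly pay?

Earnings Tax: taxable = €5,420.00
  €186.00 + 12.22% × (€5,420.00 − €2,400.00) = €186.00 + 12.22% × €3,020.00 = €555.04
Health Levy: 0.5% × €5,420.00 = €27.10
Total: €555.04 + €27.10 = €582.14

€582.14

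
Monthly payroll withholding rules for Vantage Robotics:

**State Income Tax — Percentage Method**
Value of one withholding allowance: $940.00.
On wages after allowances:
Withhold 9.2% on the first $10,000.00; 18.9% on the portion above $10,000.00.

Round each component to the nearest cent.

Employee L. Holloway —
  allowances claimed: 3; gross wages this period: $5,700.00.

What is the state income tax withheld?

State Income Tax: taxable = $5,700.00 − 3×$940.00 = $2,880.00
  9.2% × $2,880.00 = $264.96

$264.96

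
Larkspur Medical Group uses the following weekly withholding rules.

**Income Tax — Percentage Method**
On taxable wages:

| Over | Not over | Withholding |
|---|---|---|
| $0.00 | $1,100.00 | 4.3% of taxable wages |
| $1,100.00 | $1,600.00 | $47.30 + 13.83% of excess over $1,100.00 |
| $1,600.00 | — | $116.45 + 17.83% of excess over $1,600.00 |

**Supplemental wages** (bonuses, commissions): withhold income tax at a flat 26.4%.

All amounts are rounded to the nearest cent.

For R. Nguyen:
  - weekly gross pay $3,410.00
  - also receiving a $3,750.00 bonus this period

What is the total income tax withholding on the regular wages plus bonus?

Income Tax: taxable = $3,410.00
  $116.45 + 17.83% × ($3,410.00 − $1,600.00) = $116.45 + 17.83% × $1,810.00 = $439.17
Supplemental (26.4% flat on bonus): 26.4% × $3,750.00 = $990.00
Total income tax: $439.17 + $990.00 = $1,429.17

$1,429.17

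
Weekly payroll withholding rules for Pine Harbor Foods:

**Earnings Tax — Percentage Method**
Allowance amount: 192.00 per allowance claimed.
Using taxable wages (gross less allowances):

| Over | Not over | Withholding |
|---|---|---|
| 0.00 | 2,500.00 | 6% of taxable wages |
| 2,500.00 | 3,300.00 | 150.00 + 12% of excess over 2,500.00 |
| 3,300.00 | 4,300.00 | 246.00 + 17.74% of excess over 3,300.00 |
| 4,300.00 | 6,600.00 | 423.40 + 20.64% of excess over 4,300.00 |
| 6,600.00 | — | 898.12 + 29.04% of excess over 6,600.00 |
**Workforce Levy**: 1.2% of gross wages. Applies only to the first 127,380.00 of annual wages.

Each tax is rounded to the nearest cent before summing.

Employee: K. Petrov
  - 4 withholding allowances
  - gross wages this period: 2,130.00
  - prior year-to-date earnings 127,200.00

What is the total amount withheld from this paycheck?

Earnings Tax: taxable = 2,130.00 − 4×192.00 = 1,362.00
  6% × 1,362.00 = 81.72
Workforce Levy: cap 127,380.00 − YTD 127,200.00 = 180.00 subject; 1.2% × 180.00 = 2.16
Total: 81.72 + 2.16 = 83.88

83.88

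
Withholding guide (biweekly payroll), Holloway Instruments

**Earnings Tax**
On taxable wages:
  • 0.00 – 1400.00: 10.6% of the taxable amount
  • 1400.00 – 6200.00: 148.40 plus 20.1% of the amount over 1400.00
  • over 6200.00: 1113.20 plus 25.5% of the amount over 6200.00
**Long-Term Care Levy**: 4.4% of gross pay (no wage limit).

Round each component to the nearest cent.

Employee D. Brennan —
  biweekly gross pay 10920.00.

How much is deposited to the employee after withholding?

8122.72

Earnings Tax: taxable = 10920.00
  1113.20 + 25.5% × (10920.00 − 6200.00) = 1113.20 + 25.5% × 4720.00 = 2316.80
Long-Term Care Levy: 4.4% × 10920.00 = 480.48
Total withheld: 2316.80 + 480.48 = 2797.28
Net pay: 10920.00 − 2797.28 = 8122.72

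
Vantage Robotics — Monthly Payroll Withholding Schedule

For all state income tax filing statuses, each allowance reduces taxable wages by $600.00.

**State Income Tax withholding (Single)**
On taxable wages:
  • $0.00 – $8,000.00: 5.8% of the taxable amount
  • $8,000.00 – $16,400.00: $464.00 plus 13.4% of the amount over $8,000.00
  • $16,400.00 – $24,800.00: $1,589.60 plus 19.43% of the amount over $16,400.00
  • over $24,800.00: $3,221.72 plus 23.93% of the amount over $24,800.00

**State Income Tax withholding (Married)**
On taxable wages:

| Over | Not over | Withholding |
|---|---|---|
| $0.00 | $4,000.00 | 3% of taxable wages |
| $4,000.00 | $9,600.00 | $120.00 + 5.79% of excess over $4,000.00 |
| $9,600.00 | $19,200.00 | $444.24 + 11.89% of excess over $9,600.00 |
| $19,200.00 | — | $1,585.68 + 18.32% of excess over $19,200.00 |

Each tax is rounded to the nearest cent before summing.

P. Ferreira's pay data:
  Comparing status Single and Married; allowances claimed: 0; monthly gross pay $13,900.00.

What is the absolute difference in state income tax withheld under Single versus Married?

State Income Tax (Single): taxable = $13,900.00
  $464.00 + 13.4% × ($13,900.00 − $8,000.00) = $464.00 + 13.4% × $5,900.00 = $1,254.60
State Income Tax (Married): taxable = $13,900.00
  $444.24 + 11.89% × ($13,900.00 − $9,600.00) = $444.24 + 11.89% × $4,300.00 = $955.51
Difference: |$1,254.60 − $955.51| = $299.09 (higher under Single)

$299.09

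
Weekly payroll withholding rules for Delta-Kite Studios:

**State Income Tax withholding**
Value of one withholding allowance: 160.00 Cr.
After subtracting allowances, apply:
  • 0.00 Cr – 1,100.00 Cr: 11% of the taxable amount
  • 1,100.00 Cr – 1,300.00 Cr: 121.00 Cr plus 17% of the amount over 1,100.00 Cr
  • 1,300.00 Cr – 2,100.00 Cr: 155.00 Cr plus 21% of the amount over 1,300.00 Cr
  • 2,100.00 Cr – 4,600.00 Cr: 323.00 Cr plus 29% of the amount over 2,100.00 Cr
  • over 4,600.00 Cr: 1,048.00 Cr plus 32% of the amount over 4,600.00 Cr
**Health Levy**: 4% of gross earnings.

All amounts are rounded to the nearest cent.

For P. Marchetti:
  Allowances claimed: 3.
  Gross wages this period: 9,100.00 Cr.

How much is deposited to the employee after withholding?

6,401.60 Cr

State Income Tax: taxable = 9,100.00 Cr − 3×160.00 Cr = 8,620.00 Cr
  1,048.00 Cr + 32% × (8,620.00 Cr − 4,600.00 Cr) = 1,048.00 Cr + 32% × 4,020.00 Cr = 2,334.40 Cr
Health Levy: 4% × 9,100.00 Cr = 364.00 Cr
Total withheld: 2,334.40 Cr + 364.00 Cr = 2,698.40 Cr
Net pay: 9,100.00 Cr − 2,698.40 Cr = 6,401.60 Cr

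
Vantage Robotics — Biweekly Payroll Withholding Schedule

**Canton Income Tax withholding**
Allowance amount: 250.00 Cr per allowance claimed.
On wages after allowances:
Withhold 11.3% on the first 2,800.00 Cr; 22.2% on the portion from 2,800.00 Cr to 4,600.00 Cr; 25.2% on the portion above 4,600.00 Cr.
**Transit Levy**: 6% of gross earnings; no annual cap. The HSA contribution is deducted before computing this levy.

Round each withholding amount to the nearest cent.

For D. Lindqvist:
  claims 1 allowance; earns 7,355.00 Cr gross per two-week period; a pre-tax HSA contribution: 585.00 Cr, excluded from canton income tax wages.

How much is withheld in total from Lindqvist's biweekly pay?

1,606.04 Cr

Canton Income Tax: taxable = 7,355.00 Cr − 585.00 Cr − 1×250.00 Cr = 6,520.00 Cr
  716.00 Cr + 25.2% × (6,520.00 Cr − 4,600.00 Cr) = 716.00 Cr + 25.2% × 1,920.00 Cr = 1,199.84 Cr
Transit Levy: 6% × 6,770.00 Cr = 406.20 Cr
Total: 1,199.84 Cr + 406.20 Cr = 1,606.04 Cr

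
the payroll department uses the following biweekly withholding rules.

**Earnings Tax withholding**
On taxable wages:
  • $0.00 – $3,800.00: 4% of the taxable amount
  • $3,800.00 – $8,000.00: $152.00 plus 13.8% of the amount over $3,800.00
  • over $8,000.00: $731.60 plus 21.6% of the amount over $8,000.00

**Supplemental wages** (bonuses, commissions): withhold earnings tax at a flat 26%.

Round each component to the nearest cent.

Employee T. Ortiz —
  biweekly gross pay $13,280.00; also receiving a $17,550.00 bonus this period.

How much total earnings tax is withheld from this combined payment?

$6,435.08

Earnings Tax: taxable = $13,280.00
  $731.60 + 21.6% × ($13,280.00 − $8,000.00) = $731.60 + 21.6% × $5,280.00 = $1,872.08
Supplemental (26% flat on bonus): 26% × $17,550.00 = $4,563.00
Total earnings tax: $1,872.08 + $4,563.00 = $6,435.08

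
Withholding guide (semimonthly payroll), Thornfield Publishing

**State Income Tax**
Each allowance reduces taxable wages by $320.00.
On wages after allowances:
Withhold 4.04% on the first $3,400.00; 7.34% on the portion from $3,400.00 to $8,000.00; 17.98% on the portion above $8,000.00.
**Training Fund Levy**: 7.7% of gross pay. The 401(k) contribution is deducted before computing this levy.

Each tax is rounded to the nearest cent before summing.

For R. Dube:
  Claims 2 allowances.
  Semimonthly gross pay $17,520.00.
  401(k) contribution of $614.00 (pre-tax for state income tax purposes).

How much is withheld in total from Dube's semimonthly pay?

State Income Tax: taxable = $17,520.00 − $614.00 − 2×$320.00 = $16,266.00
  $475.00 + 17.98% × ($16,266.00 − $8,000.00) = $475.00 + 17.98% × $8,266.00 = $1,961.23
Training Fund Levy: 7.7% × $16,906.00 = $1,301.76
Total: $1,961.23 + $1,301.76 = $3,262.99

$3,262.99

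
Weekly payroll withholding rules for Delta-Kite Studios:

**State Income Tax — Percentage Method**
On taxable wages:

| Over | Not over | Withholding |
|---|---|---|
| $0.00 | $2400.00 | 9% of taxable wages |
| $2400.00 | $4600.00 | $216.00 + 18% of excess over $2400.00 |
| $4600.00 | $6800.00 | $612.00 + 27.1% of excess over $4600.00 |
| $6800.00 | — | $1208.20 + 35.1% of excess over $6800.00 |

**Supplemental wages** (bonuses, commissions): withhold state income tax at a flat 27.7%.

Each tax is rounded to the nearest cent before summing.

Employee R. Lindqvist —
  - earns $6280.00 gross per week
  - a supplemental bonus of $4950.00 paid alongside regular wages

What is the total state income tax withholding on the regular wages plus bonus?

$2438.43

State Income Tax: taxable = $6280.00
  $612.00 + 27.1% × ($6280.00 − $4600.00) = $612.00 + 27.1% × $1680.00 = $1067.28
Supplemental (27.7% flat on bonus): 27.7% × $4950.00 = $1371.15
Total state income tax: $1067.28 + $1371.15 = $2438.43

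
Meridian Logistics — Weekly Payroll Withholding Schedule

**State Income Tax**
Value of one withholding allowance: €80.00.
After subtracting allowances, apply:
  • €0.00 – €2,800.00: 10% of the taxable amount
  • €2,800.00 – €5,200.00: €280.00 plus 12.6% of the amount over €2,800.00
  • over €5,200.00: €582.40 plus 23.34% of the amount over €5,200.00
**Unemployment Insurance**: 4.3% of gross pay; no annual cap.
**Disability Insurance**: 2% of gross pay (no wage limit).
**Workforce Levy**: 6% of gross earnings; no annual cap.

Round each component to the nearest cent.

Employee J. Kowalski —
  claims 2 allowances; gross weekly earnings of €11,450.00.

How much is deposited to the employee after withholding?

State Income Tax: taxable = €11,450.00 − 2×€80.00 = €11,290.00
  €582.40 + 23.34% × (€11,290.00 − €5,200.00) = €582.40 + 23.34% × €6,090.00 = €2,003.81
Unemployment Insurance: 4.3% × €11,450.00 = €492.35
Disability Insurance: 2% × €11,450.00 = €229.00
Workforce Levy: 6% × €11,450.00 = €687.00
Total withheld: €2,003.81 + €492.35 + €229.00 + €687.00 = €3,412.16
Net pay: €11,450.00 − €3,412.16 = €8,037.84

€8,037.84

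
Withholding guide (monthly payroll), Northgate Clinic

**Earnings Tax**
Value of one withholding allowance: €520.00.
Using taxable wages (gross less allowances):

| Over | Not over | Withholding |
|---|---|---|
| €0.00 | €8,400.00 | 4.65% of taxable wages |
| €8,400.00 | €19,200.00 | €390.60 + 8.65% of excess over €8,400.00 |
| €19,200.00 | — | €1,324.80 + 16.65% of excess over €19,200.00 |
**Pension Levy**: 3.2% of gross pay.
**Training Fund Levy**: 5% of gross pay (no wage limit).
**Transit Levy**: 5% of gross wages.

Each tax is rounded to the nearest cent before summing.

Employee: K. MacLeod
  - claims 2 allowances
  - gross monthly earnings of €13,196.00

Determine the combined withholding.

Earnings Tax: taxable = €13,196.00 − 2×€520.00 = €12,156.00
  €390.60 + 8.65% × (€12,156.00 − €8,400.00) = €390.60 + 8.65% × €3,756.00 = €715.49
Pension Levy: 3.2% × €13,196.00 = €422.27
Training Fund Levy: 5% × €13,196.00 = €659.80
Transit Levy: 5% × €13,196.00 = €659.80
Total: €715.49 + €422.27 + €659.80 + €659.80 = €2,457.36

€2,457.36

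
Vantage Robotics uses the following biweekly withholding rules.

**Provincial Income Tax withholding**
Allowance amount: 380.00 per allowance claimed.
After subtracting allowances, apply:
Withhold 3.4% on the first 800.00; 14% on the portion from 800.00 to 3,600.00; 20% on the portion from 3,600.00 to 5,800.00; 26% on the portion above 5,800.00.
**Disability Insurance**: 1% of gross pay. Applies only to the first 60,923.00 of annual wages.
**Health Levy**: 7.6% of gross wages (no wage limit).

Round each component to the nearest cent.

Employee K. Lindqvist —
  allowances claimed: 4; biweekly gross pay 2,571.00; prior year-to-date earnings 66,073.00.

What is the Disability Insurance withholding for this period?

0.00

Disability Insurance: YTD 66,073.00 ≥ cap 60,923.00 → 0.00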